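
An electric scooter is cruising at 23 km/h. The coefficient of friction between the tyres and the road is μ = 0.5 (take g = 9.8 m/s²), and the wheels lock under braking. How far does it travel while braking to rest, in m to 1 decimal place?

Braking distance ≈ 4.2 m

23 km/h ÷ 3.6 = 6.3889 m/s.
a = μg = 0.5 × 9.8 = 4.900 m/s².
Braking distance = v²/(2a) = 6.3889² / (2 × 4.900) = 40.818 / 9.800 = 4.165 m.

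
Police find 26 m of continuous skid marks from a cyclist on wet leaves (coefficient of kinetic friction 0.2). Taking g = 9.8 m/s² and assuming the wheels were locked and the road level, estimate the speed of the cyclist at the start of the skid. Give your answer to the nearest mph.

Deceleration a = μg = 0.2 × 9.8 = 1.960 m/s².
v = √(2a·d) = √(2 × 1.960 × 26) = √101.920 = 10.0955 m/s.
= 10.0955 ÷ 0.44704 = 22.583 mph.

Initial speed ≈ 23 mph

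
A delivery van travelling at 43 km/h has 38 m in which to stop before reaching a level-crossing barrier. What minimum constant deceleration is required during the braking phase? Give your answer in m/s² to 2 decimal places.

43 km/h ÷ 3.6 = 11.9444 m/s.
v² = 2a·d ⇒ a = v²/(2d) = 11.9444² / (2 × 38.000) = 142.669 / 76.000 = 1.8772 m/s².

Required deceleration ≈ 1.88 m/s²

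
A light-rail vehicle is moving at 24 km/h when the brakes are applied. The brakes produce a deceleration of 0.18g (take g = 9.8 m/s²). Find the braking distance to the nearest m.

Braking distance ≈ 13 m

24 km/h ÷ 3.6 = 6.6667 m/s.
a = 0.18 × 9.8 = 1.764 m/s².
Braking distance = v²/(2a) = 6.6667² / (2 × 1.764) = 44.445 / 3.528 = 12.598 m.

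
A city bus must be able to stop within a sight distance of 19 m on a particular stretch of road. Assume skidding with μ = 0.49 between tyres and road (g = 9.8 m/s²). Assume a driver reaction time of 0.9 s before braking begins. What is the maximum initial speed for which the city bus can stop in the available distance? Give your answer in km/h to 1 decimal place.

Maximum speed ≈ 35.5 km/h

a = μg = 0.49 × 9.8 = 4.802 m/s².
Stopping distance: v·t_r + v²/(2a) = 19 with t_r = 0.9 s and a = 4.802 m/s².
So v² + 8.644 v − 182.48 = 0.
Positive root: v = −a·t_r + √((a·t_r)² + 2a·d) = −4.322 + √(18.680 + 182.48) = 9.8611 m/s.
9.8611 m/s × 3.6 = 35.500 km/h.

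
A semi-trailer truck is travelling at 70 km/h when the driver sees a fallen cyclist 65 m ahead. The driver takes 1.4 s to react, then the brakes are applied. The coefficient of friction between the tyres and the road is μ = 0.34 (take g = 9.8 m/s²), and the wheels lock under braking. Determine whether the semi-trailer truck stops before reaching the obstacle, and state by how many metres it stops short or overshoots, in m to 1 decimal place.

No — it overshoots by 19.0 m

70 km/h ÷ 3.6 = 19.4444 m/s.
a = μg = 0.34 × 9.8 = 3.332 m/s².
Reaction distance = 19.4444 × 1.4 = 27.222 m.
Braking distance = v²/(2a) = 378.085 / 6.664 = 56.735 m.
Total stopping distance = 27.222 + 56.735 = 83.957 m, vs 65 m available — it cannot stop in time and overshoots by 83.957 − 65 = 18.957 m.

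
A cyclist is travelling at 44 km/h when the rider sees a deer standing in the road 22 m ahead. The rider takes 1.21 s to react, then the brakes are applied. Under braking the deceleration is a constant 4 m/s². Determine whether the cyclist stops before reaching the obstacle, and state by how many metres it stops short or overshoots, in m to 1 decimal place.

44 km/h ÷ 3.6 = 12.2222 m/s.
Reaction distance = 12.2222 × 1.21 = 14.789 m.
Braking distance = v²/(2a) = 149.382 / 8.000 = 18.673 m.
Total stopping distance = 14.789 + 18.673 = 33.462 m, vs 22 m available — it cannot stop in time and overshoots by 33.462 − 22 = 11.462 m.

No — it overshoots by 11.5 m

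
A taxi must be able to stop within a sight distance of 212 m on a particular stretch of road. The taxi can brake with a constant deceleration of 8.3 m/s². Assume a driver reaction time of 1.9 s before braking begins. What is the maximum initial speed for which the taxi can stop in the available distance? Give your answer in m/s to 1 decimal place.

Maximum speed ≈ 45.6 m/s

Stopping distance: v·t_r + v²/(2a) = 212 with t_r = 1.9 s and a = 8.300 m/s².
So v² + 31.540 v − 3519.20 = 0.
Positive root: v = −a·t_r + √((a·t_r)² + 2a·d) = −15.770 + √(248.693 + 3519.20) = 45.6132 m/s.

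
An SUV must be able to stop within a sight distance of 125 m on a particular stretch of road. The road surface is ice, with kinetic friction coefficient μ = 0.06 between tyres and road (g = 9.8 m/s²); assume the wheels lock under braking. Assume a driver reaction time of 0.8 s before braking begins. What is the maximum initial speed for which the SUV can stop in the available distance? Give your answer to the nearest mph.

Maximum speed ≈ 26 mph

a = μg = 0.06 × 9.8 = 0.588 m/s².
Stopping distance: v·t_r + v²/(2a) = 125 with t_r = 0.8 s and a = 0.588 m/s².
So v² + 0.941 v − 147.00 = 0.
Positive root: v = −a·t_r + √((a·t_r)² + 2a·d) = −0.470 + √(0.221 + 147.00) = 11.6635 m/s.
11.6635 m/s ÷ 0.44704 = 26.091 mph.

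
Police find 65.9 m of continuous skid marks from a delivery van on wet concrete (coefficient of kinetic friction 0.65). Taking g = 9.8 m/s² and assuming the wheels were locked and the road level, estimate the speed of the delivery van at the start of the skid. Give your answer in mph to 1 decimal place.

Deceleration a = μg = 0.65 × 9.8 = 6.370 m/s².
v = √(2a·d) = √(2 × 6.370 × 65.9) = √839.566 = 28.9753 m/s.
= 28.9753 ÷ 0.44704 = 64.816 mph.

Initial speed ≈ 64.8 mph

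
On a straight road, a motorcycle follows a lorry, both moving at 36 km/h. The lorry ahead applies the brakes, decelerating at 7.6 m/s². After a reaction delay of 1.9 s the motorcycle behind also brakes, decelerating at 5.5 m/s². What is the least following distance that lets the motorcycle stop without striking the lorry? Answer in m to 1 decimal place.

Minimum gap ≈ 21.5 m

36 km/h ÷ 3.6 = 10.0000 m/s.
Leader travels v²/(2a_L) = 100.000 / 15.200 = 6.579 m before stopping.
Follower covers v·t_r = 10.0000 × 1.9 = 19.000 m while reacting, then v²/(2a_F) = 100.000 / 11.000 = 9.091 m while braking, for a total of 19.000 + 9.091 = 28.091 m.
Since a_F ≤ a_L and the follower starts braking later, the follower is never slower than the leader, so the closest approach is when both have stopped.
Minimum gap = 28.091 − 6.579 = 21.512 m.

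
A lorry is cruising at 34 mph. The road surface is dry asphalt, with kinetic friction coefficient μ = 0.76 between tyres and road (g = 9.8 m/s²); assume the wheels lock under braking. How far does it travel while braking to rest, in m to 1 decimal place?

Braking distance ≈ 15.5 m

34 mph × 0.44704 = 15.1994 m/s.
a = μg = 0.76 × 9.8 = 7.448 m/s².
Braking distance = v²/(2a) = 15.1994² / (2 × 7.448) = 231.022 / 14.896 = 15.509 m.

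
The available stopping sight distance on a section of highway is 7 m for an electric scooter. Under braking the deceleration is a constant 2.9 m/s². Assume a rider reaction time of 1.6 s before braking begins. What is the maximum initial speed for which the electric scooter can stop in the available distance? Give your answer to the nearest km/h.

Maximum speed ≈ 12 km/h

Stopping distance: v·t_r + v²/(2a) = 7 with t_r = 1.6 s and a = 2.900 m/s².
So v² + 9.280 v − 40.60 = 0.
Positive root: v = −a·t_r + √((a·t_r)² + 2a·d) = −4.640 + √(21.530 + 40.60) = 3.2423 m/s.
3.2423 m/s × 3.6 = 11.672 km/h.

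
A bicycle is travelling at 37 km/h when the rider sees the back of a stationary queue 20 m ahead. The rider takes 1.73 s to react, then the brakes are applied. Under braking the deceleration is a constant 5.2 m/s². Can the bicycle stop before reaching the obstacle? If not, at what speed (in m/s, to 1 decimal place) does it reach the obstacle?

37 km/h ÷ 3.6 = 10.2778 m/s.
Reaction distance = 10.2778 × 1.73 = 17.781 m.
Braking distance needed to stop: v²/(2a) = 105.633 / 10.400 = 10.157 m, so total needed = 17.781 + 10.157 = 27.938 m > 20 m — it cannot stop.
Distance remaining when braking begins: 20 − 17.781 = 2.219 m.
v² = v₀² − 2a·d = 105.633 − 2 × 5.200 × 2.219 = 82.555 m²/s².
v = √82.555 = 9.086 m/s.

No — it strikes the obstacle at 9.1 m/s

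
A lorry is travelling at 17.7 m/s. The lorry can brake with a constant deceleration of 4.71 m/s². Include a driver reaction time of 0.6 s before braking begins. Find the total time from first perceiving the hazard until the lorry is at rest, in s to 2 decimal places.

Total time ≈ 4.36 s

Braking time = v/a = 17.7000 / 4.710 = 3.758 s.
Total = 0.6 + 3.758 = 4.358 s.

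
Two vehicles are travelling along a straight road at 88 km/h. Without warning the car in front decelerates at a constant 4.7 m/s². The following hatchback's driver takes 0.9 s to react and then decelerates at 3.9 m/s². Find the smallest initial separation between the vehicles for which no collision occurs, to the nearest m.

Minimum gap ≈ 35 m

88 km/h ÷ 3.6 = 24.4444 m/s.
Leader travels v²/(2a_L) = 597.529 / 9.400 = 63.567 m before stopping.
Follower covers v·t_r = 24.4444 × 0.9 = 22.000 m while reacting, then v²/(2a_F) = 597.529 / 7.800 = 76.606 m while braking, for a total of 22.000 + 76.606 = 98.606 m.
Since a_F ≤ a_L and the follower starts braking later, the follower is never slower than the leader, so the closest approach is when both have stopped.
Minimum gap = 98.606 − 63.567 = 35.039 m.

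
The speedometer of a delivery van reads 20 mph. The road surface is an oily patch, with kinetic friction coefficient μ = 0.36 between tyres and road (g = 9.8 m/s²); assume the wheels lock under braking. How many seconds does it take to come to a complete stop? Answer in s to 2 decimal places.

20 mph × 0.44704 = 8.9408 m/s.
a = μg = 0.36 × 9.8 = 3.528 m/s².
Braking time = v/a = 8.9408 / 3.528 = 2.534 s.

Braking time ≈ 2.53 s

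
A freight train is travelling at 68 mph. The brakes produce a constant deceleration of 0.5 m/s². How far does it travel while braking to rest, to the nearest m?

Braking distance ≈ 924 m

68 mph × 0.44704 = 30.3987 m/s.
Braking distance = v²/(2a) = 30.3987² / (2 × 0.500) = 924.081 / 1.000 = 924.081 m.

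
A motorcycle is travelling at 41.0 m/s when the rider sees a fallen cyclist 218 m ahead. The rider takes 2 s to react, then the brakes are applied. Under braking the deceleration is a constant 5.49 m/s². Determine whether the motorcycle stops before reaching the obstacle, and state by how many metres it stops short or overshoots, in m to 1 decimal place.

Reaction distance = 41.0000 × 2 = 82.000 m.
Braking distance = v²/(2a) = 1681.000 / 10.980 = 153.097 m.
Total stopping distance = 82.000 + 153.097 = 235.097 m, vs 218 m available — it cannot stop in time and overshoots by 235.097 − 218 = 17.097 m.

No — it overshoots by 17.1 m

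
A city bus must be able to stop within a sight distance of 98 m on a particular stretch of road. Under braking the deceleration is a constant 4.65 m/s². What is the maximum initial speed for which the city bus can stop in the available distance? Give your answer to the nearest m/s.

Maximum speed ≈ 30 m/s

v²/(2a) = d ⇒ v = √(2 × 4.650 × 98) = √911.40 = 30.1894 m/s.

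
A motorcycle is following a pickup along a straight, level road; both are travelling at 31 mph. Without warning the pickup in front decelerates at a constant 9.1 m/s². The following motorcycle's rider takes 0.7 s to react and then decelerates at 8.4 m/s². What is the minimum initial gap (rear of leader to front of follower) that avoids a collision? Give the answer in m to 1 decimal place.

31 mph × 0.44704 = 13.8582 m/s.
Leader travels v²/(2a_L) = 192.050 / 18.200 = 10.552 m before stopping.
Follower covers v·t_r = 13.8582 × 0.7 = 9.701 m while reacting, then v²/(2a_F) = 192.050 / 16.800 = 11.432 m while braking, for a total of 9.701 + 11.432 = 21.133 m.
Since a_F ≤ a_L and the follower starts braking later, the follower is never slower than the leader, so the closest approach is when both have stopped.
Minimum gap = 21.133 − 10.552 = 10.581 m.

Minimum gap ≈ 10.6 m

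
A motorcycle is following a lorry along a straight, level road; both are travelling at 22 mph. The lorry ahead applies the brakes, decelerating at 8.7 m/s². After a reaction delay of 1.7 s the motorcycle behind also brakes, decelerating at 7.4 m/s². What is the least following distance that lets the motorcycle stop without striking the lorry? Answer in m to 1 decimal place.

Minimum gap ≈ 17.7 m

22 mph × 0.44704 = 9.8349 m/s.
Leader travels v²/(2a_L) = 96.725 / 17.400 = 5.559 m before stopping.
Follower covers v·t_r = 9.8349 × 1.7 = 16.719 m while reacting, then v²/(2a_F) = 96.725 / 14.800 = 6.535 m while braking, for a total of 16.719 + 6.535 = 23.254 m.
Since a_F ≤ a_L and the follower starts braking later, the follower is never slower than the leader, so the closest approach is when both have stopped.
Minimum gap = 23.254 − 5.559 = 17.695 m.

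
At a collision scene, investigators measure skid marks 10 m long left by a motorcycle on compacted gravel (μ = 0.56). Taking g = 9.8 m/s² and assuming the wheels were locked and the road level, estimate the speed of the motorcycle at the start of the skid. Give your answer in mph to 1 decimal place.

Initial speed ≈ 23.4 mph

Deceleration a = μg = 0.56 × 9.8 = 5.488 m/s².
v = √(2a·d) = √(2 × 5.488 × 10) = √109.760 = 10.4766 m/s.
= 10.4766 ÷ 0.44704 = 23.435 mph.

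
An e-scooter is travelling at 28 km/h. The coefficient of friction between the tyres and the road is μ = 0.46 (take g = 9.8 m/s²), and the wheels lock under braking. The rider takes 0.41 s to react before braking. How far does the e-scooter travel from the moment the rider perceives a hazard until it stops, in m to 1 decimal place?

Total stopping distance ≈ 9.9 m

28 km/h ÷ 3.6 = 7.7778 m/s.
a = μg = 0.46 × 9.8 = 4.508 m/s².
Reaction distance = v·t_r = 7.7778 × 0.41 = 3.189 m.
Braking distance = v²/(2a) = 7.7778² / (2 × 4.508) = 60.494 / 9.016 = 6.710 m.
Total = 3.189 + 6.710 = 9.899 m.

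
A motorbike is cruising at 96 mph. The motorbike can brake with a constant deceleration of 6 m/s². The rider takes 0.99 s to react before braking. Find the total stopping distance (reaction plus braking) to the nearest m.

96 mph × 0.44704 = 42.9158 m/s.
Reaction distance = v·t_r = 42.9158 × 0.99 = 42.487 m.
Braking distance = v²/(2a) = 42.9158² / (2 × 6.000) = 1841.766 / 12.000 = 153.481 m.
Total = 42.487 + 153.481 = 195.968 m.

Total stopping distance ≈ 196 m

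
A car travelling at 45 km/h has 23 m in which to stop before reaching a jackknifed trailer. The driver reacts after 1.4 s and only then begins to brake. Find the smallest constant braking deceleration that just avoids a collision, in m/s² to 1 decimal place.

45 km/h ÷ 3.6 = 12.5000 m/s.
Distance covered during reaction = 12.5000 × 1.4 = 17.500 m.
Distance available for braking: 23 − 17.500 = 5.500 m.
v² = 2a·d ⇒ a = v²/(2d) = 12.5000² / (2 × 5.500) = 156.250 / 11.000 = 14.2045 m/s².

Required deceleration ≈ 14.2 m/s²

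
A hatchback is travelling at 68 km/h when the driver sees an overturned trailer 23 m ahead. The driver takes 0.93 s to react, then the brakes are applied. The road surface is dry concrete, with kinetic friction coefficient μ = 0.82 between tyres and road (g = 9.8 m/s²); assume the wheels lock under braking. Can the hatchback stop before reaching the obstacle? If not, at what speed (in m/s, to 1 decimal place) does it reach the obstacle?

68 km/h ÷ 3.6 = 18.8889 m/s.
a = μg = 0.82 × 9.8 = 8.036 m/s².
Reaction distance = 18.8889 × 0.93 = 17.567 m.
Braking distance needed to stop: v²/(2a) = 356.791 / 16.072 = 22.200 m, so total needed = 17.567 + 22.200 = 39.767 m > 23 m — it cannot stop.
Distance remaining when braking begins: 23 − 17.567 = 5.433 m.
v² = v₀² − 2a·d = 356.791 − 2 × 8.036 × 5.433 = 269.472 m²/s².
v = √269.472 = 16.416 m/s.

No — it strikes the obstacle at 16.4 m/s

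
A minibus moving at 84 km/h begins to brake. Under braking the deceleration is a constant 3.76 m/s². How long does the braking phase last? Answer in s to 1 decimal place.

Braking time ≈ 6.2 s

84 km/h ÷ 3.6 = 23.3333 m/s.
Braking time = v/a = 23.3333 / 3.760 = 6.206 s.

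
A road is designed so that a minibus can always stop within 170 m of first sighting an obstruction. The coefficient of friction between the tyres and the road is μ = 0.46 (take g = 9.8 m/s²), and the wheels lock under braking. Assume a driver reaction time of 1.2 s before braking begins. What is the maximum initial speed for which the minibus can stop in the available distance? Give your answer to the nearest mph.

Maximum speed ≈ 76 mph

a = μg = 0.46 × 9.8 = 4.508 m/s².
Stopping distance: v·t_r + v²/(2a) = 170 with t_r = 1.2 s and a = 4.508 m/s².
So v² + 10.819 v − 1532.72 = 0.
Positive root: v = −a·t_r + √((a·t_r)² + 2a·d) = −5.410 + √(29.268 + 1532.72) = 34.1120 m/s.
34.1120 m/s ÷ 0.44704 = 76.306 mph.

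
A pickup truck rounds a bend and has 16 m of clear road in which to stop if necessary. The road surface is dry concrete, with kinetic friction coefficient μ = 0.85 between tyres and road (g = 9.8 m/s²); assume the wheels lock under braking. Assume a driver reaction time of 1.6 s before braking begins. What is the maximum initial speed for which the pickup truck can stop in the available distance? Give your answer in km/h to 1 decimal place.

Maximum speed ≈ 27.9 km/h

a = μg = 0.85 × 9.8 = 8.330 m/s².
Stopping distance: v·t_r + v²/(2a) = 16 with t_r = 1.6 s and a = 8.330 m/s².
So v² + 26.656 v − 266.56 = 0.
Positive root: v = −a·t_r + √((a·t_r)² + 2a·d) = −13.328 + √(177.636 + 266.56) = 7.7480 m/s.
7.7480 m/s × 3.6 = 27.893 km/h.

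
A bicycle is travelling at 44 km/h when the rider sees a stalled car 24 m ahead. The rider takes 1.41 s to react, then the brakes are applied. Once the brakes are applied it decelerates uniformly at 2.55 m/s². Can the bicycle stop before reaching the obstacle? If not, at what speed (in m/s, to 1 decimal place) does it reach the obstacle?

No — it strikes the obstacle at 10.7 m/s

44 km/h ÷ 3.6 = 12.2222 m/s.
Reaction distance = 12.2222 × 1.41 = 17.233 m.
Braking distance needed to stop: v²/(2a) = 149.382 / 5.100 = 29.291 m, so total needed = 17.233 + 29.291 = 46.524 m > 24 m — it cannot stop.
Distance remaining when braking begins: 24 − 17.233 = 6.767 m.
v² = v₀² − 2a·d = 149.382 − 2 × 2.550 × 6.767 = 114.870 m²/s².
v = √114.870 = 10.718 m/s.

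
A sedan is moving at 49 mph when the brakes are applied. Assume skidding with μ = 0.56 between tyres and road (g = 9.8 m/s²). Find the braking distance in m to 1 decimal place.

Braking distance ≈ 43.7 m

49 mph × 0.44704 = 21.9050 m/s.
a = μg = 0.56 × 9.8 = 5.488 m/s².
Braking distance = v²/(2a) = 21.9050² / (2 × 5.488) = 479.829 / 10.976 = 43.716 m.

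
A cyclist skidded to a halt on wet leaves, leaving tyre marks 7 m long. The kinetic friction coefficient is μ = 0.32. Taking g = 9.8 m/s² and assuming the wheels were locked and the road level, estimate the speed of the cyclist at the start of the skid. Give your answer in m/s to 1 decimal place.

Deceleration a = μg = 0.32 × 9.8 = 3.136 m/s².
v = √(2a·d) = √(2 × 3.136 × 7) = √43.904 = 6.6260 m/s.

Initial speed ≈ 6.6 m/s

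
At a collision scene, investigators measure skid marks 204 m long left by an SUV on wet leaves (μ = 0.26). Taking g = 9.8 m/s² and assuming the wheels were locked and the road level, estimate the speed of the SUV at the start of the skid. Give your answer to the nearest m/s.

Initial speed ≈ 32 m/s

Deceleration a = μg = 0.26 × 9.8 = 2.548 m/s².
v = √(2a·d) = √(2 × 2.548 × 204) = √1039.584 = 32.2426 m/s.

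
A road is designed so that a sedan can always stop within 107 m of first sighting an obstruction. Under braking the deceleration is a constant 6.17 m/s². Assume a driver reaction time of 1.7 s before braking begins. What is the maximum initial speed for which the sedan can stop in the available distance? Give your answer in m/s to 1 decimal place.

Stopping distance: v·t_r + v²/(2a) = 107 with t_r = 1.7 s and a = 6.170 m/s².
So v² + 20.978 v − 1320.38 = 0.
Positive root: v = −a·t_r + √((a·t_r)² + 2a·d) = −10.489 + √(110.019 + 1320.38) = 27.3316 m/s.

Maximum speed ≈ 27.3 m/s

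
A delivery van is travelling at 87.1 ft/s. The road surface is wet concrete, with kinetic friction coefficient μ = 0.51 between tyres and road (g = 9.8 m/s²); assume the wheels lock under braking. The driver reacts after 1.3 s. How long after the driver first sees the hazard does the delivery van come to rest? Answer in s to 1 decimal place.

Total time ≈ 6.6 s

87.1 ft/s × 0.3048 = 26.5481 m/s.
a = μg = 0.51 × 9.8 = 4.998 m/s².
Braking time = v/a = 26.5481 / 4.998 = 5.312 s.
Total = 1.3 + 5.312 = 6.612 s.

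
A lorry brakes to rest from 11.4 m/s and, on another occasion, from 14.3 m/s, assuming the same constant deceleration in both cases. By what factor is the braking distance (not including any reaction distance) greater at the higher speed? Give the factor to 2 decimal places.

Braking distance d = v²/(2a), so with a fixed, d ∝ v².
Factor = (14.3/11.4)² = 1.2544² = 1.5735.

Factor ≈ 1.57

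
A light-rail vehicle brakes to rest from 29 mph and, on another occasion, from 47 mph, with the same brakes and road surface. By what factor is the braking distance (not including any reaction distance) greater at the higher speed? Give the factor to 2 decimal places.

Braking distance d = v²/(2a), so with a fixed, d ∝ v².
Factor = (47/29)² = 1.6207² = 2.6267.

Factor ≈ 2.63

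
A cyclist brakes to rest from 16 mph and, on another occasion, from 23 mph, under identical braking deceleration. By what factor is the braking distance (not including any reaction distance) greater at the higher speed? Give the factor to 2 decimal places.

Factor ≈ 2.07

Braking distance d = v²/(2a), so with a fixed, d ∝ v².
Factor = (23/16)² = 1.4375² = 2.0664.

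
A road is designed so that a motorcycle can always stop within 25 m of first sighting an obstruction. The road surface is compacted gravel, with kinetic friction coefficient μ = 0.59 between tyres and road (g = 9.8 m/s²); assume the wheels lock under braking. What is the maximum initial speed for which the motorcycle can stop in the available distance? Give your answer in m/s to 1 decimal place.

Maximum speed ≈ 17.0 m/s

a = μg = 0.59 × 9.8 = 5.782 m/s².
v²/(2a) = d ⇒ v = √(2 × 5.782 × 25) = √289.10 = 17.0029 m/s.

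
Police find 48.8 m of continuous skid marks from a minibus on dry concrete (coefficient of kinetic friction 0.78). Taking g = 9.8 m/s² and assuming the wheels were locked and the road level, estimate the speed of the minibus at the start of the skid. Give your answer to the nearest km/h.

Initial speed ≈ 98 km/h

Deceleration a = μg = 0.78 × 9.8 = 7.644 m/s².
v = √(2a·d) = √(2 × 7.644 × 48.8) = √746.054 = 27.3140 m/s.
= 27.3140 × 3.6 = 98.330 km/h.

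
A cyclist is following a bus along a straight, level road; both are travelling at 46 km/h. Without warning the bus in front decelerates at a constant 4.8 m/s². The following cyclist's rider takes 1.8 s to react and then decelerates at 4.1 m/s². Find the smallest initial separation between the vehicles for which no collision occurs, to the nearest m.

46 km/h ÷ 3.6 = 12.7778 m/s.
Leader travels v²/(2a_L) = 163.272 / 9.600 = 17.008 m before stopping.
Follower covers v·t_r = 12.7778 × 1.8 = 23.000 m while reacting, then v²/(2a_F) = 163.272 / 8.200 = 19.911 m while braking, for a total of 23.000 + 19.911 = 42.911 m.
Since a_F ≤ a_L and the follower starts braking later, the follower is never slower than the leader, so the closest approach is when both have stopped.
Minimum gap = 42.911 − 17.008 = 25.903 m.

Minimum gap ≈ 26 m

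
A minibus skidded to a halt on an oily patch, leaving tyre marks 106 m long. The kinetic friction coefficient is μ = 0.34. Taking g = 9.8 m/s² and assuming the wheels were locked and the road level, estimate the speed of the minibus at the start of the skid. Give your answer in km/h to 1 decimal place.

Initial speed ≈ 95.7 km/h

Deceleration a = μg = 0.34 × 9.8 = 3.332 m/s².
v = √(2a·d) = √(2 × 3.332 × 106) = √706.384 = 26.5779 m/s.
= 26.5779 × 3.6 = 95.680 km/h.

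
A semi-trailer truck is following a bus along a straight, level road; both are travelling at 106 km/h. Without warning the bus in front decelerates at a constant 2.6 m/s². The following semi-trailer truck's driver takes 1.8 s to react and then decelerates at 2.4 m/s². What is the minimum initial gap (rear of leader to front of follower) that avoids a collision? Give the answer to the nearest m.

Minimum gap ≈ 67 m

106 km/h ÷ 3.6 = 29.4444 m/s.
Leader travels v²/(2a_L) = 866.973 / 5.200 = 166.726 m before stopping.
Follower covers v·t_r = 29.4444 × 1.8 = 53.000 m while reacting, then v²/(2a_F) = 866.973 / 4.800 = 180.619 m while braking, for a total of 53.000 + 180.619 = 233.619 m.
Since a_F ≤ a_L and the follower starts braking later, the follower is never slower than the leader, so the closest approach is when both have stopped.
Minimum gap = 233.619 − 166.726 = 66.893 m.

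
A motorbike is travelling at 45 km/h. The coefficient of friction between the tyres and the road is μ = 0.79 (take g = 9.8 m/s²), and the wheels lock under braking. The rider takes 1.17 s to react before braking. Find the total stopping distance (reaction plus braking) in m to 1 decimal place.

45 km/h ÷ 3.6 = 12.5000 m/s.
a = μg = 0.79 × 9.8 = 7.742 m/s².
Reaction distance = v·t_r = 12.5000 × 1.17 = 14.625 m.
Braking distance = v²/(2a) = 12.5000² / (2 × 7.742) = 156.250 / 15.484 = 10.091 m.
Total = 14.625 + 10.091 = 24.716 m.

Total stopping distance ≈ 24.7 m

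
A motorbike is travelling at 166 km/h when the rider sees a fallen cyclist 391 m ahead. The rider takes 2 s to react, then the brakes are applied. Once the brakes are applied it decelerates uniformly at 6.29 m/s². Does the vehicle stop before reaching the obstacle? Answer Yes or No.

Yes

166 km/h ÷ 3.6 = 46.1111 m/s.
Reaction distance = 46.1111 × 2 = 92.222 m.
Braking distance = v²/(2a) = 2126.234 / 12.580 = 169.017 m.
Total stopping distance = 92.222 + 169.017 = 261.239 m, vs 391 m available — it stops with 391 − 261.239 = 129.761 m to spare.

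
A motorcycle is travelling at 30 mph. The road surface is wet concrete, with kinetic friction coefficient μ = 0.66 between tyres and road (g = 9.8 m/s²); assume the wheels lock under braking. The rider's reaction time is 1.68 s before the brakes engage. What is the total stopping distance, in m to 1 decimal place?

30 mph × 0.44704 = 13.4112 m/s.
a = μg = 0.66 × 9.8 = 6.468 m/s².
Reaction distance = v·t_r = 13.4112 × 1.68 = 22.531 m.
Braking distance = v²/(2a) = 13.4112² / (2 × 6.468) = 179.860 / 12.936 = 13.904 m.
Total = 22.531 + 13.904 = 36.435 m.

Total stopping distance ≈ 36.4 m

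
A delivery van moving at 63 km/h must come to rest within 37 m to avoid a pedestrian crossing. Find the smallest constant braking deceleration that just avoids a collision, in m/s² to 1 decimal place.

Required deceleration ≈ 4.1 m/s²

63 km/h ÷ 3.6 = 17.5000 m/s.
v² = 2a·d ⇒ a = v²/(2d) = 17.5000² / (2 × 37.000) = 306.250 / 74.000 = 4.1385 m/s².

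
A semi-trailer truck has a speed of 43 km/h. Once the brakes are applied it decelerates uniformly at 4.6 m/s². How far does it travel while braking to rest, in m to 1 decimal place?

Braking distance ≈ 15.5 m

43 km/h ÷ 3.6 = 11.9444 m/s.
Braking distance = v²/(2a) = 11.9444² / (2 × 4.600) = 142.669 / 9.200 = 15.508 m.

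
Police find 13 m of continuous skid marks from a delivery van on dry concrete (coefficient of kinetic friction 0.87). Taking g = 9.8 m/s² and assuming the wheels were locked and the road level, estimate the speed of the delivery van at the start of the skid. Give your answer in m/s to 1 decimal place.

Initial speed ≈ 14.9 m/s

Deceleration a = μg = 0.87 × 9.8 = 8.526 m/s².
v = √(2a·d) = √(2 × 8.526 × 13) = √221.676 = 14.8888 m/s.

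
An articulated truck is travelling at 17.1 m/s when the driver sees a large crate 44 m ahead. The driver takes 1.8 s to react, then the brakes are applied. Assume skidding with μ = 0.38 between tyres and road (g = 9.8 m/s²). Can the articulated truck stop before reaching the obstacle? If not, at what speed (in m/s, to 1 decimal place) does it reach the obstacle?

No — it strikes the obstacle at 13.9 m/s

a = μg = 0.38 × 9.8 = 3.724 m/s².
Reaction distance = 17.1000 × 1.8 = 30.780 m.
Braking distance needed to stop: v²/(2a) = 292.410 / 7.448 = 39.260 m, so total needed = 30.780 + 39.260 = 70.040 m > 44 m — it cannot stop.
Distance remaining when braking begins: 44 − 30.780 = 13.220 m.
v² = v₀² − 2a·d = 292.410 − 2 × 3.724 × 13.220 = 193.947 m²/s².
v = √193.947 = 13.926 m/s.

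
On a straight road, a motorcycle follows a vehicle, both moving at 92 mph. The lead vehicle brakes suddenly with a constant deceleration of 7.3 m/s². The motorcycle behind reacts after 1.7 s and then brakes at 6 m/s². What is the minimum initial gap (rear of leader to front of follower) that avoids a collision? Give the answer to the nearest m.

Minimum gap ≈ 95 m

92 mph × 0.44704 = 41.1277 m/s.
Leader travels v²/(2a_L) = 1691.488 / 14.600 = 115.855 m before stopping.
Follower covers v·t_r = 41.1277 × 1.7 = 69.917 m while reacting, then v²/(2a_F) = 1691.488 / 12.000 = 140.957 m while braking, for a total of 69.917 + 140.957 = 210.874 m.
Since a_F ≤ a_L and the follower starts braking later, the follower is never slower than the leader, so the closest approach is when both have stopped.
Minimum gap = 210.874 − 115.855 = 95.019 m.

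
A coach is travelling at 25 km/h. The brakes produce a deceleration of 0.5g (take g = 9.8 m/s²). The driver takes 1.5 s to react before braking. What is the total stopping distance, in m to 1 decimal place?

25 km/h ÷ 3.6 = 6.9444 m/s.
a = 0.5 × 9.8 = 4.900 m/s².
Reaction distance = v·t_r = 6.9444 × 1.5 = 10.417 m.
Braking distance = v²/(2a) = 6.9444² / (2 × 4.900) = 48.225 / 9.800 = 4.921 m.
Total = 10.417 + 4.921 = 15.338 m.

Total stopping distance ≈ 15.3 m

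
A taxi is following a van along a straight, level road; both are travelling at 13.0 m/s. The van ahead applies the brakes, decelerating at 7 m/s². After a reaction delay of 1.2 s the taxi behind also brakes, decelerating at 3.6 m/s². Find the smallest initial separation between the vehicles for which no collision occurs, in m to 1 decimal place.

Leader travels v²/(2a_L) = 169.000 / 14.000 = 12.071 m before stopping.
Follower covers v·t_r = 13.0000 × 1.2 = 15.600 m while reacting, then v²/(2a_F) = 169.000 / 7.200 = 23.472 m while braking, for a total of 15.600 + 23.472 = 39.072 m.
Since a_F ≤ a_L and the follower starts braking later, the follower is never slower than the leader, so the closest approach is when both have stopped.
Minimum gap = 39.072 − 12.071 = 27.001 m.

Minimum gap ≈ 27.0 m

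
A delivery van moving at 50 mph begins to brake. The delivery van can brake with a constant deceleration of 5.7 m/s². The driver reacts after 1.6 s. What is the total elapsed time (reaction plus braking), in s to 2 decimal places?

Total time ≈ 5.52 s

50 mph × 0.44704 = 22.3520 m/s.
Braking time = v/a = 22.3520 / 5.700 = 3.921 s.
Total = 1.6 + 3.921 = 5.521 s.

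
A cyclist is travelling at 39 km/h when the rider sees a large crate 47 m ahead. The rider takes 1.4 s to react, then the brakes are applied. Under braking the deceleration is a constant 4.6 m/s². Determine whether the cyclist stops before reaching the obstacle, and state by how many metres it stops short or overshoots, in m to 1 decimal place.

Yes — it stops 19.1 m short of the obstacle

39 km/h ÷ 3.6 = 10.8333 m/s.
Reaction distance = 10.8333 × 1.4 = 15.167 m.
Braking distance = v²/(2a) = 117.360 / 9.200 = 12.757 m.
Total stopping distance = 15.167 + 12.757 = 27.924 m, vs 47 m available — it stops with 47 − 27.924 = 19.076 m to spare.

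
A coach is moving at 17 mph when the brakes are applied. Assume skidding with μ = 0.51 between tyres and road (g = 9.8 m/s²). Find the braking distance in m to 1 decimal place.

17 mph × 0.44704 = 7.5997 m/s.
a = μg = 0.51 × 9.8 = 4.998 m/s².
Braking distance = v²/(2a) = 7.5997² / (2 × 4.998) = 57.755 / 9.996 = 5.778 m.

Braking distance ≈ 5.8 m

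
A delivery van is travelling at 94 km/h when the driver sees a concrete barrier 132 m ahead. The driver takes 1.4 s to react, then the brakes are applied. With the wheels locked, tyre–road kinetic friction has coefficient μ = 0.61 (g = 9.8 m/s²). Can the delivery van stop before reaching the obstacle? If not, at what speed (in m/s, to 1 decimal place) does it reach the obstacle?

Yes — it stops about 38.4 m short of the obstacle, so it never reaches it

94 km/h ÷ 3.6 = 26.1111 m/s.
a = μg = 0.61 × 9.8 = 5.978 m/s².
Reaction distance = 26.1111 × 1.4 = 36.556 m.
Braking distance = v²/(2a) = 681.790 / 11.956 = 57.025 m.
Total stopping distance = 36.556 + 57.025 = 93.581 m, vs 132 m available — it stops with 132 − 93.581 = 38.419 m to spare.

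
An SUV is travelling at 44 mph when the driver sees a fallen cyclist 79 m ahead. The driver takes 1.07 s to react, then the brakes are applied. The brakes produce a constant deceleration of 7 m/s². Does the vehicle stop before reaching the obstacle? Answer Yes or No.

Yes

44 mph × 0.44704 = 19.6698 m/s.
Reaction distance = 19.6698 × 1.07 = 21.047 m.
Braking distance = v²/(2a) = 386.901 / 14.000 = 27.636 m.
Total stopping distance = 21.047 + 27.636 = 48.683 m, vs 79 m available — it stops with 79 − 48.683 = 30.317 m to spare.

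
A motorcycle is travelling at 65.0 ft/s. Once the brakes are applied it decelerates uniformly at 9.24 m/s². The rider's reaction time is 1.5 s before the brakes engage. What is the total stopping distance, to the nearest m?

Total stopping distance ≈ 51 m

65 ft/s × 0.3048 = 19.8120 m/s.
Reaction distance = v·t_r = 19.8120 × 1.5 = 29.718 m.
Braking distance = v²/(2a) = 19.8120² / (2 × 9.240) = 392.515 / 18.480 = 21.240 m.
Total = 29.718 + 21.240 = 50.958 m.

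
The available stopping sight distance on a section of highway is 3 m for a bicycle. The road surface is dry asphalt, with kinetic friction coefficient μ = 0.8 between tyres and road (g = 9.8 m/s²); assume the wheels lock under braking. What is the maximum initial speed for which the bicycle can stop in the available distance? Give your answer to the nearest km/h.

a = μg = 0.8 × 9.8 = 7.840 m/s².
v²/(2a) = d ⇒ v = √(2 × 7.840 × 3) = √47.04 = 6.8586 m/s.
6.8586 m/s × 3.6 = 24.691 km/h.

Maximum speed ≈ 25 km/h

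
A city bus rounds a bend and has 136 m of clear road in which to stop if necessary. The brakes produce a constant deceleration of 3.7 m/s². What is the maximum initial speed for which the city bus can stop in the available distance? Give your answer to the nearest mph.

v²/(2a) = d ⇒ v = √(2 × 3.700 × 136) = √1006.40 = 31.7238 m/s.
31.7238 m/s ÷ 0.44704 = 70.964 mph.

Maximum speed ≈ 71 mph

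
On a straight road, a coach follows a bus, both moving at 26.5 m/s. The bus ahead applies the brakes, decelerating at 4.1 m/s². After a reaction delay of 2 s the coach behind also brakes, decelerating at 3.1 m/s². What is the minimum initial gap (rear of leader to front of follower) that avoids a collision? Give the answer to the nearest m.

Leader travels v²/(2a_L) = 702.250 / 8.200 = 85.640 m before stopping.
Follower covers v·t_r = 26.5000 × 2 = 53.000 m while reacting, then v²/(2a_F) = 702.250 / 6.200 = 113.266 m while braking, for a total of 53.000 + 113.266 = 166.266 m.
Since a_F ≤ a_L and the follower starts braking later, the follower is never slower than the leader, so the closest approach is when both have stopped.
Minimum gap = 166.266 − 85.640 = 80.626 m.

Minimum gap ≈ 81 m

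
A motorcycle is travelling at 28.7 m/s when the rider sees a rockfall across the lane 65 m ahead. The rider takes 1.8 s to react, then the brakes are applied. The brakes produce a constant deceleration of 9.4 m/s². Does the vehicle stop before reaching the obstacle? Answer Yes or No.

Reaction distance = 28.7000 × 1.8 = 51.660 m.
Braking distance = v²/(2a) = 823.690 / 18.800 = 43.813 m.
Total stopping distance = 51.660 + 43.813 = 95.473 m, vs 65 m available — it cannot stop in time and overshoots by 95.473 − 65 = 30.473 m.

No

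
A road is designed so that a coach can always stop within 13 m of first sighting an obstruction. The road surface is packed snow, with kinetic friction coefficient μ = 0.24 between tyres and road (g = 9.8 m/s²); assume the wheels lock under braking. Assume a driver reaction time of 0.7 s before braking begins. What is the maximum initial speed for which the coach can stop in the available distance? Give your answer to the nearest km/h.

Maximum speed ≈ 23 km/h

a = μg = 0.24 × 9.8 = 2.352 m/s².
Stopping distance: v·t_r + v²/(2a) = 13 with t_r = 0.7 s and a = 2.352 m/s².
So v² + 3.293 v − 61.15 = 0.
Positive root: v = −a·t_r + √((a·t_r)² + 2a·d) = −1.646 + √(2.709 + 61.15) = 6.3452 m/s.
6.3452 m/s × 3.6 = 22.843 km/h.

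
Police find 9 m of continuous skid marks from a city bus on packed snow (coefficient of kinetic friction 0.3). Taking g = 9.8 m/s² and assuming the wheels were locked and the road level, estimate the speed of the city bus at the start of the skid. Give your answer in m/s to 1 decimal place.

Deceleration a = μg = 0.3 × 9.8 = 2.940 m/s².
v = √(2a·d) = √(2 × 2.940 × 9) = √52.920 = 7.2746 m/s.

Initial speed ≈ 7.3 m/s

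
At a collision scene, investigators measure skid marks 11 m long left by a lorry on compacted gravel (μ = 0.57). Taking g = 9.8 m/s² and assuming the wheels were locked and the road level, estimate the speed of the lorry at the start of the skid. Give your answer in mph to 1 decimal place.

Initial speed ≈ 24.8 mph

Deceleration a = μg = 0.57 × 9.8 = 5.586 m/s².
v = √(2a·d) = √(2 × 5.586 × 11) = √122.892 = 11.0857 m/s.
= 11.0857 ÷ 0.44704 = 24.798 mph.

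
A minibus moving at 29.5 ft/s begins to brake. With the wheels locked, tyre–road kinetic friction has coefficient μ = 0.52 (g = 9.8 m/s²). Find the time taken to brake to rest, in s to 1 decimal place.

29.5 ft/s × 0.3048 = 8.9916 m/s.
a = μg = 0.52 × 9.8 = 5.096 m/s².
Braking time = v/a = 8.9916 / 5.096 = 1.764 s.

Braking time ≈ 1.8 s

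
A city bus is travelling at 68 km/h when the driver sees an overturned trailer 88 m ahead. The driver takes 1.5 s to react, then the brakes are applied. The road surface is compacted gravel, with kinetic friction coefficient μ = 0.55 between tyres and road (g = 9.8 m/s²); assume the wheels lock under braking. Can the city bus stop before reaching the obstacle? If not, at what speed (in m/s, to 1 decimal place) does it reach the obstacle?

68 km/h ÷ 3.6 = 18.8889 m/s.
a = μg = 0.55 × 9.8 = 5.390 m/s².
Reaction distance = 18.8889 × 1.5 = 28.333 m.
Braking distance = v²/(2a) = 356.791 / 10.780 = 33.097 m.
Total stopping distance = 28.333 + 33.097 = 61.430 m, vs 88 m available — it stops with 88 − 61.430 = 26.570 m to spare.

Yes — it stops about 26.6 m short of the obstacle, so it never reaches it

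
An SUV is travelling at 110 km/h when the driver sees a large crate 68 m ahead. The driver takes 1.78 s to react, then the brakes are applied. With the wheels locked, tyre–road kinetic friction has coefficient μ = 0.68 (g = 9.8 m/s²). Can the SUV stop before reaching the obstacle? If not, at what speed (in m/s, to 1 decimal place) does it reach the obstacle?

110 km/h ÷ 3.6 = 30.5556 m/s.
a = μg = 0.68 × 9.8 = 6.664 m/s².
Reaction distance = 30.5556 × 1.78 = 54.389 m.
Braking distance needed to stop: v²/(2a) = 933.645 / 13.328 = 70.051 m, so total needed = 54.389 + 70.051 = 124.440 m > 68 m — it cannot stop.
Distance remaining when braking begins: 68 − 54.389 = 13.611 m.
v² = v₀² − 2a·d = 933.645 − 2 × 6.664 × 13.611 = 752.238 m²/s².
v = √752.238 = 27.427 m/s.

No — it strikes the obstacle at 27.4 m/s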